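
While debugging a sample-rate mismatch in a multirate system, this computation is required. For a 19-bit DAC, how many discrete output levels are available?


Number of quantization levels = 2^N
= 2^19
= 524288

524288


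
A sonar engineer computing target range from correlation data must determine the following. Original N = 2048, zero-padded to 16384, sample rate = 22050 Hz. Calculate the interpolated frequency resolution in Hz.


Frequency resolution after zero-padding:
N_padded = 2048 * 8 = 16384
df = fs / N_padded
   = 22050 / 16384
   = 1.3458 Hz

1.3458 Hz


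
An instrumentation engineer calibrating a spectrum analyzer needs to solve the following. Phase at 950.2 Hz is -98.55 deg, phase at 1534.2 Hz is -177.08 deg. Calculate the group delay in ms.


Group delay from phase difference:
tau = -d(phi)/d(omega)
d(phi) = -78.53 deg = -1.370607 rad
d(omega) = 2*pi*(1534.2 - 950.2) = 3669.3802 rad/s
tau = -(-1.370607) / 3669.3802
    = 0.3735 ms

0.3735 ms


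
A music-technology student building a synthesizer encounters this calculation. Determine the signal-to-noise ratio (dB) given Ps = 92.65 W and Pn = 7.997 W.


SNR in decibels:
SNR = 10 * log10(Ps / Pn)
    = 10 * log10(92.65 / 7.997)
    = 10 * log10(11.5856)
    = 10 * 1.0639
    = 10.64 dB

10.64 dB


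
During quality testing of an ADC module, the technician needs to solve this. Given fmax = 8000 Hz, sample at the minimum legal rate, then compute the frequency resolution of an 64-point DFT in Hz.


Step 1 — Nyquist sampling rate:
fs = 2 * fmax = 2 * 8000 = 16000 Hz

Step 2 — DFT bin spacing:
df = fs / N = 16000 / 64 = 250.0 Hz

250.0 Hz


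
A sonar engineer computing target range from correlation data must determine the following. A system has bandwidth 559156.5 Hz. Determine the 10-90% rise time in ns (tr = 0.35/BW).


Rise time from bandwidth relationship:
tr = 0.35 / BW
   = 0.35 / 559156.5
   = 6.259428264e-07 s
   = 625.9428 ns

625.9428 ns


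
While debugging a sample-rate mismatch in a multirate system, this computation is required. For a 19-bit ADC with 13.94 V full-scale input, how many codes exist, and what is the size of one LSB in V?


Step 1 — number of quantization levels:
L = 2^N = 2^19 = 524288

Step 2 — LSB step size:
delta = Vfs / L
      = 13.94 / 524288
      = 2.659e-05 V

Levels = 524288; step size = 2.659e-05 V


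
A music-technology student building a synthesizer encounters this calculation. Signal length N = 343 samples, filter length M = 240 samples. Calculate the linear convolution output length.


Linear convolution output length:
L = N + M - 1
  = 343 + 240 - 1
  = 582 samples

582


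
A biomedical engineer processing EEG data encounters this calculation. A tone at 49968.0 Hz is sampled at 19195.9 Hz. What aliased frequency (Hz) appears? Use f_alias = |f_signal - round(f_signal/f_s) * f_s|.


Compute the nearest integer multiple of fs to the signal:
n = round(49968.0 / 19195.9) = 3
f_alias = |49968.0 - 3 * 19195.9|
        = |49968.0 - 57587.7|
        = 7619.7 Hz

7619.7


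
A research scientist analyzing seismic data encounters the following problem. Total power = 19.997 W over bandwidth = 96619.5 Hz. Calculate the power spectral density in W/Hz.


Power spectral density:
PSD = P / BW
    = 19.997 / 96619.5
    = 0.00020697 W/Hz

0.00020697 W/Hz


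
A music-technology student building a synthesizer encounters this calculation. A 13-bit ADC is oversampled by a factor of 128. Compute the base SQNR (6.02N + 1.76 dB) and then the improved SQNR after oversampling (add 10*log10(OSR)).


Step 1 — baseline SQNR at Nyquist:
SQNR_base = 6.02*N + 1.76
          = 6.02*13 + 1.76
          = 80.02 dB

Step 2 — oversampling processing gain:
G = 10*log10(OSR) = 10*log10(128) = 21.07 dB

Step 3 — total:
SQNR_total = 80.02 + 21.07 = 101.09 dB

Base SQNR = 80.02 dB; oversampled SQNR = 101.09 dB


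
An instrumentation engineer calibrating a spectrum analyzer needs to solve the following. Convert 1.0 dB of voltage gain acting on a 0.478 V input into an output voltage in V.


Output voltage from dB gain:
V_out = V_in * 10^(gain_dB / 20)
      = 0.478 * 10^(1.0 / 20)
      = 0.478 * 1.122018
      = 0.5363 V

0.5363 V


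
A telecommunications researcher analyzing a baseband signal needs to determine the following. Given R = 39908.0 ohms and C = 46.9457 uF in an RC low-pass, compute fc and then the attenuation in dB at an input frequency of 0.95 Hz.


Step 1 — cutoff frequency:
fc = 1 / (2*pi*R*C)
C = 46.9457 uF = 4.69457e-05 F
fc = 1 / (2*pi*39908.0*4.69457e-05)
   = 0.0849502 Hz

Step 2 — magnitude at f = 0.95 Hz:
|H(f)| = 1 / sqrt(1 + (f/fc)^2)
f/fc = 0.95 / 0.0849502 = 11.183023
|H| = 1 / sqrt(1 + 125.060003) = 0.0890659
|H|_dB = 20*log10(0.0890659) = -21.01 dB

fc = 0.0849502 Hz; |H(0.95 Hz)| = -21.01 dB


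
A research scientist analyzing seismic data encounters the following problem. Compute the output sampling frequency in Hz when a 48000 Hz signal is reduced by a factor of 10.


Decimation reduces the sample rate:
fs_out = fs_in / M
       = 48000 / 10
       = 4800.0 Hz

4800.0 Hz


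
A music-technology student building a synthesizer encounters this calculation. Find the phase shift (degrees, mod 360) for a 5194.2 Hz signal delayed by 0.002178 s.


Phase shift from frequency and time delay:
phi = 360 * f * t_delay
    = 360 * 5194.2 * 0.002178
    = 4072.67 degrees
    mod 360 = 112.67 degrees

112.67 degrees


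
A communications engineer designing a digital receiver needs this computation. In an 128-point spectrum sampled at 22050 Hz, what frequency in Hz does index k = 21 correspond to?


Frequency of DFT bin k:
f_k = k * fs / N
    = 21 * 22050 / 128
    = 463050 / 128
    = 3617.578 Hz

3617.578 Hz


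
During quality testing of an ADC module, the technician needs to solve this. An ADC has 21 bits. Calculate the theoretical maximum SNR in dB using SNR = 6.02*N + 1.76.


Theoretical SNR for a full-scale sinusoid:
SNR = 6.02 * N + 1.76
    = 6.02 * 21 + 1.76
    = 126.42 + 1.76
    = 128.18 dB

128.18 dB


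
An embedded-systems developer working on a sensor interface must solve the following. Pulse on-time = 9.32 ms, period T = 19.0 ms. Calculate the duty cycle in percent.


Duty cycle as a percentage:
DC = (t_on / T) * 100
   = (9.32 / 19.0) * 100
   = 0.490526 * 100
   = 49.05 %

49.05 %


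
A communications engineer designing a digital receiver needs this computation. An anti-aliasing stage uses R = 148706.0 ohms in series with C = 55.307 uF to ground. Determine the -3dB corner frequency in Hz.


Cutoff frequency of a first-order RC filter:
fc = 1 / (2 * pi * R * C)
C = 55.307 uF = 5.5307e-05 F
fc = 1 / (2 * pi * 148706.0 * 5.5307e-05)
   = 1 / 51.675949123686
   = 0.019351 Hz

0.019351 Hz


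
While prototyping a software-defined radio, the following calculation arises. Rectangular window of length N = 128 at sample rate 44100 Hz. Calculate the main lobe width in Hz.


Main lobe width for a rectangular window:
Width = 2 * fs / N
      = 2 * 44100 / 128
      = 88200 / 128
      = 689.062 Hz

689.062 Hz


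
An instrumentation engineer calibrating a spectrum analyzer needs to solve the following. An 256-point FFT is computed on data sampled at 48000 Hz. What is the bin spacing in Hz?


DFT frequency resolution:
df = fs / N
   = 48000 / 256
   = 187.5 Hz

187.5 Hz


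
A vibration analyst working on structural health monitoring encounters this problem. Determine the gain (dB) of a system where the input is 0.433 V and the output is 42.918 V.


Voltage gain in dB:
G = 20 * log10(Vout / Vin)
  = 20 * log10(42.918 / 0.433)
  = 20 * log10(99.117783)
  = 20 * 1.996152
  = 39.92 dB

39.92 dB


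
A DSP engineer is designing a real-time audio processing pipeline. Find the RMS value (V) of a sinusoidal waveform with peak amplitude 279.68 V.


RMS voltage for a sinusoidal waveform:
V_rms = V_peak / sqrt(2)
      = 279.68 / 1.414214
      = 197.764 V

197.764 V


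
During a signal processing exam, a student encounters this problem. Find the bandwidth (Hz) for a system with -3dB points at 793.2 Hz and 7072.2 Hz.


Bandwidth is the difference of -3dB frequencies:
BW = f_high - f_low
   = 7072.2 - 793.2
   = 6279.0 Hz

6279.0 Hz


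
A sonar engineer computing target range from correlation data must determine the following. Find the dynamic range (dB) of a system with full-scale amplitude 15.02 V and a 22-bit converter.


Dynamic range from full-scale to LSB:
V_min = V_max / 2^bits = 15.02 / 2^22
DR = 20 * log10(V_max / V_min)
   = 20 * log10(2^22)
   = 20 * 22 * log10(2)
   = 132.45 dB

132.45 dB


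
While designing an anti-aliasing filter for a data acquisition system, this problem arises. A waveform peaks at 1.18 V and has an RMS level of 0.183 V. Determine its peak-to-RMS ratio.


Crest factor is the ratio of peak to RMS:
CF = V_peak / V_rms
   = 1.18 / 0.183
   = 6.4481

6.4481


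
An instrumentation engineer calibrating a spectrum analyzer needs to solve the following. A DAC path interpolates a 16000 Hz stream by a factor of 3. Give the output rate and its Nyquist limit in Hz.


Step 1 — output sample rate after interpolation by L:
fs_out = L * fs_in = 3 * 16000 = 48000 Hz

Step 2 — Nyquist frequency of the output stream:
f_Nyq = fs_out / 2 = 48000 / 2 = 24000.0 Hz

fs_out = 48000 Hz; f_Nyquist = 24000.0 Hz


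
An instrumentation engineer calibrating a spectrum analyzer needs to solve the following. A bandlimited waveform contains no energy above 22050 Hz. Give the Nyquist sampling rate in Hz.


The Nyquist rate is twice the maximum frequency component.
fs_min = 2 * fmax
      = 2 * 22050
      = 44100 Hz

44100


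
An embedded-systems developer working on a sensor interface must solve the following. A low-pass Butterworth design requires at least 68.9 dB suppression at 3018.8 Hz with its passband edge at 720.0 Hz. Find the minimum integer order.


Butterworth filter order formula:
n = log10(10^(A/10) - 1) / (2 * log10(f_stop/f_pass))
10^(68.9/10) - 1 = 7762470.1663
f_stop/f_pass = 3018.8 / 720.0 = 4.1928
n = 5.5341 -> ceil = 6

6


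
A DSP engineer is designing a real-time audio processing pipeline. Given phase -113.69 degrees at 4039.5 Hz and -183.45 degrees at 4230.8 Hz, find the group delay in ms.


Group delay from phase difference:
tau = -d(phi)/d(omega)
d(phi) = -69.76 deg = -1.217542 rad
d(omega) = 2*pi*(4230.8 - 4039.5) = 1201.9733 rad/s
tau = -(-1.217542) / 1201.9733
    = 1.013 ms

1.013 ms


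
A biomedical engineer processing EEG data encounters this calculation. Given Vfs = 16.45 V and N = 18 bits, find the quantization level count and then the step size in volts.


Step 1 — number of quantization levels:
L = 2^N = 2^18 = 262144

Step 2 — LSB step size:
delta = Vfs / L
      = 16.45 / 262144
      = 6.275e-05 V

Levels = 262144; step size = 6.275e-05 V


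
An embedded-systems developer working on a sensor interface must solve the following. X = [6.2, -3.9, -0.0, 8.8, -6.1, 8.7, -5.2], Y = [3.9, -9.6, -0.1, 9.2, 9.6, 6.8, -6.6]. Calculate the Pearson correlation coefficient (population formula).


Pearson correlation coefficient (population):
r = cov(X,Y) / (std(X) * std(Y))
Mean X = 1.2143, Mean Y = 1.8857
Cov(X,Y) = 23.067347
Std(X) = 6.102793, Std(Y) = 7.061855
r = 0.5352

0.5352


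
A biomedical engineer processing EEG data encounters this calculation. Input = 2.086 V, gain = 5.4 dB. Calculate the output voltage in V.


Output voltage from dB gain:
V_out = V_in * 10^(gain_dB / 20)
      = 2.086 * 10^(5.4 / 20)
      = 2.086 * 1.862087
      = 3.8843 V

3.8843 V


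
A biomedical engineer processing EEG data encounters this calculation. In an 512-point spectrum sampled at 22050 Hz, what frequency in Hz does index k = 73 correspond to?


Frequency of DFT bin k:
f_k = k * fs / N
    = 73 * 22050 / 512
    = 1609650 / 512
    = 3143.848 Hz

3143.848 Hz


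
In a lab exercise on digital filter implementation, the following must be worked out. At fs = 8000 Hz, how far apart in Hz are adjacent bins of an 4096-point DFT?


DFT frequency resolution:
df = fs / N
   = 8000 / 4096
   = 1.9531 Hz

1.9531 Hz


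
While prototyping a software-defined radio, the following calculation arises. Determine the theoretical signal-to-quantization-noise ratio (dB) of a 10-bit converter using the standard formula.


Theoretical SNR for a full-scale sinusoid:
SNR = 6.02 * N + 1.76
    = 6.02 * 10 + 1.76
    = 60.2 + 1.76
    = 61.96 dB

61.96 dB


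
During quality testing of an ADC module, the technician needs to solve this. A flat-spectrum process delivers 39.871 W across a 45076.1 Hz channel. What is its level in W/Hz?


Power spectral density:
PSD = P / BW
    = 39.871 / 45076.1
    = 0.00088453 W/Hz

0.00088453 W/Hz


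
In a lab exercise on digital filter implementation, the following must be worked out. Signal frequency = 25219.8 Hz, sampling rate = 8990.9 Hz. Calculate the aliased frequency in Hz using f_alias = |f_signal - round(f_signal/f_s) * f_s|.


Compute the nearest integer multiple of fs to the signal:
n = round(25219.8 / 8990.9) = 3
f_alias = |25219.8 - 3 * 8990.9|
        = |25219.8 - 26972.7|
        = 1752.9 Hz

1752.9


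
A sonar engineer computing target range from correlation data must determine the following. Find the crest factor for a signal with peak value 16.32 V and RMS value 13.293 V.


Crest factor is the ratio of peak to RMS:
CF = V_peak / V_rms
   = 16.32 / 13.293
   = 1.2277

1.2277


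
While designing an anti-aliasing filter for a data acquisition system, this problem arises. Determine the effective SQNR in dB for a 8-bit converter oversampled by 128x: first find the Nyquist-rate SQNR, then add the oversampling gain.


Step 1 — baseline SQNR at Nyquist:
SQNR_base = 6.02*N + 1.76
          = 6.02*8 + 1.76
          = 49.92 dB

Step 2 — oversampling processing gain:
G = 10*log10(OSR) = 10*log10(128) = 21.07 dB

Step 3 — total:
SQNR_total = 49.92 + 21.07 = 70.99 dB

Base SQNR = 49.92 dB; oversampled SQNR = 70.99 dB


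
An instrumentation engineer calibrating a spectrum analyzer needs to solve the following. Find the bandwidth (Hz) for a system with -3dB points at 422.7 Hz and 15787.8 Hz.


Bandwidth is the difference of -3dB frequencies:
BW = f_high - f_low
   = 15787.8 - 422.7
   = 15365.1 Hz

15365.1 Hz


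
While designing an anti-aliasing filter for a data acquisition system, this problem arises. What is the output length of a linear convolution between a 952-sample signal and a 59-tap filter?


Linear convolution output length:
L = N + M - 1
  = 952 + 59 - 1
  = 1010 samples

1010


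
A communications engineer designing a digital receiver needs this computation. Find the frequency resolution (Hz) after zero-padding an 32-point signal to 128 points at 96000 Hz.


Frequency resolution after zero-padding:
N_padded = 32 * 4 = 128
df = fs / N_padded
   = 96000 / 128
   = 750.0 Hz

750.0 Hz


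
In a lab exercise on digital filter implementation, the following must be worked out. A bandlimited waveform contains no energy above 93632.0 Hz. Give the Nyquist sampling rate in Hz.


The Nyquist rate is twice the maximum frequency component.
fs_min = 2 * fmax
      = 2 * 93632.0
      = 187264.0 Hz

187264.0


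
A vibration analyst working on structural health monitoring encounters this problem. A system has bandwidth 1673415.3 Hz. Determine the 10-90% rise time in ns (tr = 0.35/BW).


Rise time from bandwidth relationship:
tr = 0.35 / BW
   = 0.35 / 1673415.3
   = 2.091531014e-07 s
   = 209.1531 ns

209.1531 ns


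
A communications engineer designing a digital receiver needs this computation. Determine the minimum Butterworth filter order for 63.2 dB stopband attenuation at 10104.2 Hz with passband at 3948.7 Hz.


Butterworth filter order formula:
n = log10(10^(A/10) - 1) / (2 * log10(f_stop/f_pass))
10^(63.2/10) - 1 = 2089295.1309
f_stop/f_pass = 10104.2 / 3948.7 = 2.5589
n = 7.7442 -> ceil = 8

8


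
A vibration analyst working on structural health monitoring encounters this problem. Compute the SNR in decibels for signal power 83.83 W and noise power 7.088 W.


SNR in decibels:
SNR = 10 * log10(Ps / Pn)
    = 10 * log10(83.83 / 7.088)
    = 10 * log10(11.827)
    = 10 * 1.0729
    = 10.73 dB

10.73 dB


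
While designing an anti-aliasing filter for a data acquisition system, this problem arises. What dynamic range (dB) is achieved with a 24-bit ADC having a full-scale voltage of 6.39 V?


Dynamic range from full-scale to LSB:
V_min = V_max / 2^bits = 6.39 / 2^24
DR = 20 * log10(V_max / V_min)
   = 20 * log10(2^24)
   = 20 * 24 * log10(2)
   = 144.49 dB

144.49 dB


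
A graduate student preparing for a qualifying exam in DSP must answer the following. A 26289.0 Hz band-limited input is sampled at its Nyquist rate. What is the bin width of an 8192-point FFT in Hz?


Step 1 — Nyquist sampling rate:
fs = 2 * fmax = 2 * 26289.0 = 52578.0 Hz

Step 2 — DFT bin spacing:
df = fs / N = 52578.0 / 8192 = 6.4182 Hz

6.4182 Hz


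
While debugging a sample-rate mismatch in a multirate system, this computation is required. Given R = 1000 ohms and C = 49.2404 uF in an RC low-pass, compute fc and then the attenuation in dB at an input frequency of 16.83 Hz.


Step 1 — cutoff frequency:
fc = 1 / (2*pi*R*C)
C = 49.2404 uF = 4.92404e-05 F
fc = 1 / (2*pi*1000*4.92404e-05)
   = 3.2322 Hz

Step 2 — magnitude at f = 16.83 Hz:
|H(f)| = 1 / sqrt(1 + (f/fc)^2)
f/fc = 16.83 / 3.2322 = 5.20698
|H| = 1 / sqrt(1 + 27.112641) = 0.1886033
|H|_dB = 20*log10(0.1886033) = -14.49 dB

fc = 3.2322 Hz; |H(16.83 Hz)| = -14.49 dB


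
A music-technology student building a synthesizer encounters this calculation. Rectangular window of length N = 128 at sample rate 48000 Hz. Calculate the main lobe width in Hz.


Main lobe width for a rectangular window:
Width = 2 * fs / N
      = 2 * 48000 / 128
      = 96000 / 128
      = 750.0 Hz

750.0 Hz


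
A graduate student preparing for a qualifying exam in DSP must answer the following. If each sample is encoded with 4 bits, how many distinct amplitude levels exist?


Number of quantization levels = 2^N
= 2^4
= 16

16


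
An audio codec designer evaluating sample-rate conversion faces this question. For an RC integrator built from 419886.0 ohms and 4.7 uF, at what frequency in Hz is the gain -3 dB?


Cutoff frequency of a first-order RC filter:
fc = 1 / (2 * pi * R * C)
C = 4.7 uF = 4.7e-06 F
fc = 1 / (2 * pi * 419886.0 * 4.7e-06)
   = 1 / 12.399641265685
   = 0.080647 Hz

0.080647 Hz


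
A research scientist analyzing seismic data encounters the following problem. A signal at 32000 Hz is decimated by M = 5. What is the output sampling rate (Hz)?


Decimation reduces the sample rate:
fs_out = fs_in / M
       = 32000 / 5
       = 6400.0 Hz

6400.0 Hz


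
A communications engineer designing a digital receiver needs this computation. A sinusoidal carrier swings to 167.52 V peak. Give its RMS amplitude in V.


RMS voltage for a sinusoidal waveform:
V_rms = V_peak / sqrt(2)
      = 167.52 / 1.414214
      = 118.455 V

118.455 V


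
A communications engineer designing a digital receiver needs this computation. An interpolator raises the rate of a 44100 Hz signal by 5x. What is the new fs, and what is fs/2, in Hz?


Step 1 — output sample rate after interpolation by L:
fs_out = L * fs_in = 5 * 44100 = 220500 Hz

Step 2 — Nyquist frequency of the output stream:
f_Nyq = fs_out / 2 = 220500 / 2 = 110250.0 Hz

fs_out = 220500 Hz; f_Nyquist = 110250.0 Hz


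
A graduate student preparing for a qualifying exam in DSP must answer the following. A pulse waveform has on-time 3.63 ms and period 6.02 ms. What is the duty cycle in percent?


Duty cycle as a percentage:
DC = (t_on / T) * 100
   = (3.63 / 6.02) * 100
   = 0.60299 * 100
   = 60.3 %

60.3 %


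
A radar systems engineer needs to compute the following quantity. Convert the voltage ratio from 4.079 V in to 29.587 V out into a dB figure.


Voltage gain in dB:
G = 20 * log10(Vout / Vin)
  = 20 * log10(29.587 / 4.079)
  = 20 * log10(7.253494)
  = 20 * 0.860547
  = 17.21 dB

17.21 dB


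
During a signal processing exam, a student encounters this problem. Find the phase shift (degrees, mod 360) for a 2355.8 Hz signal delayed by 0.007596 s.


Phase shift from frequency and time delay:
phi = 360 * f * t_delay
    = 360 * 2355.8 * 0.007596
    = 6442.08 degrees
    mod 360 = 322.08 degrees

322.08 degrees


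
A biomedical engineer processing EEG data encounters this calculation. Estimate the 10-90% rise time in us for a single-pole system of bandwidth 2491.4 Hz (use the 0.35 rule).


Rise time from bandwidth relationship:
tr = 0.35 / BW
   = 0.35 / 2491.4
   = 0.0001404832624 s
   = 140.4833 us

140.4833 us


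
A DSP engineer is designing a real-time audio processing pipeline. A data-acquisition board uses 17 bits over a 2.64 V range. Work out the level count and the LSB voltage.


Step 1 — number of quantization levels:
L = 2^N = 2^17 = 131072

Step 2 — LSB step size:
delta = Vfs / L
      = 2.64 / 131072
      = 2.014e-05 V

Levels = 131072; step size = 2.014e-05 V


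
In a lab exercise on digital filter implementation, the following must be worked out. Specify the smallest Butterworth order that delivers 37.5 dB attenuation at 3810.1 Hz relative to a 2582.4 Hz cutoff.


Butterworth filter order formula:
n = log10(10^(A/10) - 1) / (2 * log10(f_stop/f_pass))
10^(37.5/10) - 1 = 5622.4133
f_stop/f_pass = 3810.1 / 2582.4 = 1.4754
n = 11.1002 -> ceil = 12

12


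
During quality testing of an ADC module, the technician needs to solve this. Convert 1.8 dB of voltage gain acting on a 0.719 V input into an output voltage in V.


Output voltage from dB gain:
V_out = V_in * 10^(gain_dB / 20)
      = 0.719 * 10^(1.8 / 20)
      = 0.719 * 1.230269
      = 0.8846 V

0.8846 V


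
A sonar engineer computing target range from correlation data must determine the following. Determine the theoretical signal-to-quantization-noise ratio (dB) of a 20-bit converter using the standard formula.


Theoretical SNR for a full-scale sinusoid:
SNR = 6.02 * N + 1.76
    = 6.02 * 20 + 1.76
    = 120.4 + 1.76
    = 122.16 dB

122.16 dB


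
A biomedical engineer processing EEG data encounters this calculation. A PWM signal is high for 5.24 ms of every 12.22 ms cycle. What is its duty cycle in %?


Duty cycle as a percentage:
DC = (t_on / T) * 100
   = (5.24 / 12.22) * 100
   = 0.428805 * 100
   = 42.88 %

42.88 %


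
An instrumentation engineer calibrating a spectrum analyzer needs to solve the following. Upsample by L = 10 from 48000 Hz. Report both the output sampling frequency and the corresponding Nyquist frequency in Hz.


Step 1 — output sample rate after interpolation by L:
fs_out = L * fs_in = 10 * 48000 = 480000 Hz

Step 2 — Nyquist frequency of the output stream:
f_Nyq = fs_out / 2 = 480000 / 2 = 240000.0 Hz

fs_out = 480000 Hz; f_Nyquist = 240000.0 Hz


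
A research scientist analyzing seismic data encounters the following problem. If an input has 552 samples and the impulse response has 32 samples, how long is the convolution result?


Linear convolution output length:
L = N + M - 1
  = 552 + 32 - 1
  = 583 samples

583


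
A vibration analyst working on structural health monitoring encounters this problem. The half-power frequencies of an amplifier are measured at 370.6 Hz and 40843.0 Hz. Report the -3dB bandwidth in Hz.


Bandwidth is the difference of -3dB frequencies:
BW = f_high - f_low
   = 40843.0 - 370.6
   = 40472.4 Hz

40472.4 Hz


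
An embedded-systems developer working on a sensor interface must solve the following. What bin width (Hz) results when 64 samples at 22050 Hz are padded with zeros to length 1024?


Frequency resolution after zero-padding:
N_padded = 64 * 16 = 1024
df = fs / N_padded
   = 22050 / 1024
   = 21.5332 Hz

21.5332 Hz


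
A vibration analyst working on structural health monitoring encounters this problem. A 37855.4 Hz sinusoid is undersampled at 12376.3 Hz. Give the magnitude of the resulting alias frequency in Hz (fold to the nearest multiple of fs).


Compute the nearest integer multiple of fs to the signal:
n = round(37855.4 / 12376.3) = 3
f_alias = |37855.4 - 3 * 12376.3|
        = |37855.4 - 37128.9|
        = 726.5 Hz

726.5


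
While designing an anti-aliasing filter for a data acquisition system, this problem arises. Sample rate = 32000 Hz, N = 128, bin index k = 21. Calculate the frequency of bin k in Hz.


Frequency of DFT bin k:
f_k = k * fs / N
    = 21 * 32000 / 128
    = 672000 / 128
    = 5250.0 Hz

5250.0 Hz


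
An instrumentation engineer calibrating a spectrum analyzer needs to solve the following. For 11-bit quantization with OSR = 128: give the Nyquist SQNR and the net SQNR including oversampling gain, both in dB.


Step 1 — baseline SQNR at Nyquist:
SQNR_base = 6.02*N + 1.76
          = 6.02*11 + 1.76
          = 67.98 dB

Step 2 — oversampling processing gain:
G = 10*log10(OSR) = 10*log10(128) = 21.07 dB

Step 3 — total:
SQNR_total = 67.98 + 21.07 = 89.05 dB

Base SQNR = 67.98 dB; oversampled SQNR = 89.05 dB


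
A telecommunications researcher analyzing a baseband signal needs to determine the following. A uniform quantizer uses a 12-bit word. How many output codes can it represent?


Number of quantization levels = 2^N
= 2^12
= 4096

4096


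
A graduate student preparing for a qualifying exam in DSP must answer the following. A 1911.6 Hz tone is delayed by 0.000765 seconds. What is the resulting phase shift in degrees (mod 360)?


Phase shift from frequency and time delay:
phi = 360 * f * t_delay
    = 360 * 1911.6 * 0.000765
    = 526.45 degrees
    mod 360 = 166.45 degrees

166.45 degrees


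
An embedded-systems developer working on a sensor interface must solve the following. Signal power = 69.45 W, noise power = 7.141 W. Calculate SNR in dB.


SNR in decibels:
SNR = 10 * log10(Ps / Pn)
    = 10 * log10(69.45 / 7.141)
    = 10 * log10(9.7255)
    = 10 * 0.9879
    = 9.88 dB

9.88 dB


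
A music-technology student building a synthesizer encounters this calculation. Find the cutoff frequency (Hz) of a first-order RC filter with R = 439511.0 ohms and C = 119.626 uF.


Cutoff frequency of a first-order RC filter:
fc = 1 / (2 * pi * R * C)
C = 119.626 uF = 0.000119626 F
fc = 1 / (2 * pi * 439511.0 * 0.000119626)
   = 1 / 330.35067503774
   = 0.003027 Hz

0.003027 Hz


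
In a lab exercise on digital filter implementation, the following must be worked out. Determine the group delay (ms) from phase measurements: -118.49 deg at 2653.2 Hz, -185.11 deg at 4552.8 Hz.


Group delay from phase difference:
tau = -d(phi)/d(omega)
d(phi) = -66.62 deg = -1.162738 rad
d(omega) = 2*pi*(4552.8 - 2653.2) = 11935.5388 rad/s
tau = -(-1.162738) / 11935.5388
    = 0.0974 ms

0.0974 ms


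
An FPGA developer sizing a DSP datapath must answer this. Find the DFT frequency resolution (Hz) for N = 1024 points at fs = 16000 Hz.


DFT frequency resolution:
df = fs / N
   = 16000 / 1024
   = 15.625 Hz

15.625 Hz


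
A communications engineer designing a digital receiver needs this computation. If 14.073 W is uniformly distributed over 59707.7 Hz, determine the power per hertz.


Power spectral density:
PSD = P / BW
    = 14.073 / 59707.7
    = 0.0002357 W/Hz

0.0002357 W/Hz


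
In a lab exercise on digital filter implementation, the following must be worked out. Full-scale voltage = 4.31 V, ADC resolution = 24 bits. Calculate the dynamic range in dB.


Dynamic range from full-scale to LSB:
V_min = V_max / 2^bits = 4.31 / 2^24
DR = 20 * log10(V_max / V_min)
   = 20 * log10(2^24)
   = 20 * 24 * log10(2)
   = 144.49 dB

144.49 dB


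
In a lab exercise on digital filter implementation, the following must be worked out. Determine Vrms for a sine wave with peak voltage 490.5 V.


RMS voltage for a sinusoidal waveform:
V_rms = V_peak / sqrt(2)
      = 490.5 / 1.414214
      = 346.836 V

346.836 V


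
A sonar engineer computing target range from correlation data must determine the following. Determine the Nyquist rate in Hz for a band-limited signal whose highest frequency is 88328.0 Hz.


The Nyquist rate is twice the maximum frequency component.
fs_min = 2 * fmax
      = 2 * 88328.0
      = 176656.0 Hz

176656.0


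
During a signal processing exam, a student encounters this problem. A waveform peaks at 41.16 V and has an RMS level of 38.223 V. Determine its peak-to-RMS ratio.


Crest factor is the ratio of peak to RMS:
CF = V_peak / V_rms
   = 41.16 / 38.223
   = 1.0768

1.0768


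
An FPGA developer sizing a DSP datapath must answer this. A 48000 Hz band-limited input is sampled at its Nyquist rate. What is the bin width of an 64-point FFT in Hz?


Step 1 — Nyquist sampling rate:
fs = 2 * fmax = 2 * 48000 = 96000 Hz

Step 2 — DFT bin spacing:
df = fs / N = 96000 / 64 = 1500.0 Hz

1500.0 Hz


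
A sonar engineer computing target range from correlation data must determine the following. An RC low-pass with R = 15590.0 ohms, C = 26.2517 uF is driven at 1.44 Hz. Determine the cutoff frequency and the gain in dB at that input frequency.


Step 1 — cutoff frequency:
fc = 1 / (2*pi*R*C)
C = 26.2517 uF = 2.62517e-05 F
fc = 1 / (2*pi*15590.0*2.62517e-05)
   = 0.388881 Hz

Step 2 — magnitude at f = 1.44 Hz:
|H(f)| = 1 / sqrt(1 + (f/fc)^2)
f/fc = 1.44 / 0.388881 = 3.702932
|H| = 1 / sqrt(1 + 13.711705) = 0.2607165
|H|_dB = 20*log10(0.2607165) = -11.68 dB

fc = 0.388881 Hz; |H(1.44 Hz)| = -11.68 dB


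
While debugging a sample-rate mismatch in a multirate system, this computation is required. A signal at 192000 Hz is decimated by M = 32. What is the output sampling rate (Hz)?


Decimation reduces the sample rate:
fs_out = fs_in / M
       = 192000 / 32
       = 6000.0 Hz

6000.0 Hz


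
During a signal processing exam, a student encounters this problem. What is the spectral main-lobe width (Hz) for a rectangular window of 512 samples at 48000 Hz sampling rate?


Main lobe width for a rectangular window:
Width = 2 * fs / N
      = 2 * 48000 / 512
      = 96000 / 512
      = 187.5 Hz

187.5 Hz


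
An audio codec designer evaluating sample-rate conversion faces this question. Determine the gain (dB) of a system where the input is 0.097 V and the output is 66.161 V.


Voltage gain in dB:
G = 20 * log10(Vout / Vin)
  = 20 * log10(66.161 / 0.097)
  = 20 * log10(682.072165)
  = 20 * 2.83383
  = 56.68 dB

56.68 dB


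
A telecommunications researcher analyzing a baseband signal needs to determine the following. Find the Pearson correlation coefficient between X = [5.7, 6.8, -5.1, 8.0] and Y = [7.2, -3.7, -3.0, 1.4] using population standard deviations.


Pearson correlation coefficient (population):
r = cov(X,Y) / (std(X) * std(Y))
Mean X = 3.85, Mean Y = 0.475
Cov(X,Y) = 8.76625
Std(X) = 5.230918, Std(Y) = 4.347054
r = 0.3855

0.3855


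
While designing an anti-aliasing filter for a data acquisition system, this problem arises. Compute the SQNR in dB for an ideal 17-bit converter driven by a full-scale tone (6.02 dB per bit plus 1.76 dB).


Theoretical SNR for a full-scale sinusoid:
SNR = 6.02 * N + 1.76
    = 6.02 * 17 + 1.76
    = 102.34 + 1.76
    = 104.1 dB

104.1 dB


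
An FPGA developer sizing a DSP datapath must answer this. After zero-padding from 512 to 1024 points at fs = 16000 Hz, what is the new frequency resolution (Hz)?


Frequency resolution after zero-padding:
N_padded = 512 * 2 = 1024
df = fs / N_padded
   = 16000 / 1024
   = 15.625 Hz

15.625 Hz


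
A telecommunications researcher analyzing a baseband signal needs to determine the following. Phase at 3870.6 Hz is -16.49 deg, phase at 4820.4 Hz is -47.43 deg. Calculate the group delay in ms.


Group delay from phase difference:
tau = -d(phi)/d(omega)
d(phi) = -30.94 deg = -0.540005 rad
d(omega) = 2*pi*(4820.4 - 3870.6) = 5967.7694 rad/s
tau = -(-0.540005) / 5967.7694
    = 0.0905 ms

0.0905 ms


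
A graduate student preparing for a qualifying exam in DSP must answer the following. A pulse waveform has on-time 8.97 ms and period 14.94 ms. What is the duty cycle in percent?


Duty cycle as a percentage:
DC = (t_on / T) * 100
   = (8.97 / 14.94) * 100
   = 0.600402 * 100
   = 60.04 %

60.04 %


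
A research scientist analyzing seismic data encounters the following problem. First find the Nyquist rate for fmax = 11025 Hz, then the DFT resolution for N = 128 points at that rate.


Step 1 — Nyquist sampling rate:
fs = 2 * fmax = 2 * 11025 = 22050 Hz

Step 2 — DFT bin spacing:
df = fs / N = 22050 / 128 = 172.2656 Hz

172.2656 Hz


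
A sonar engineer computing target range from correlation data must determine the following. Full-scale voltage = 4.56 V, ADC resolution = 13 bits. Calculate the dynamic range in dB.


Dynamic range from full-scale to LSB:
V_min = V_max / 2^bits = 4.56 / 2^13
DR = 20 * log10(V_max / V_min)
   = 20 * log10(2^13)
   = 20 * 13 * log10(2)
   = 78.27 dB

78.27 dB


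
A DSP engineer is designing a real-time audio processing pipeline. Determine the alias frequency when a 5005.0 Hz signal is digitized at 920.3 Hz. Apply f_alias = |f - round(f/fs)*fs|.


Compute the nearest integer multiple of fs to the signal:
n = round(5005.0 / 920.3) = 5
f_alias = |5005.0 - 5 * 920.3|
        = |5005.0 - 4601.5|
        = 403.5 Hz

403.5


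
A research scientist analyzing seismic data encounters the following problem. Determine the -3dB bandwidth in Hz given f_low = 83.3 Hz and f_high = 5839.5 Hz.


Bandwidth is the difference of -3dB frequencies:
BW = f_high - f_low
   = 5839.5 - 83.3
   = 5756.2 Hz

5756.2 Hz


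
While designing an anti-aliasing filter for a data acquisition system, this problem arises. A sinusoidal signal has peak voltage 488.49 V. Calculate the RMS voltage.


RMS voltage for a sinusoidal waveform:
V_rms = V_peak / sqrt(2)
      = 488.49 / 1.414214
      = 345.415 V

345.415 V


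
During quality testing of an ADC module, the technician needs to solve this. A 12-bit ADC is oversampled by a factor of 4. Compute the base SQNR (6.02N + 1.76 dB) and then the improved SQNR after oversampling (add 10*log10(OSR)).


Step 1 — baseline SQNR at Nyquist:
SQNR_base = 6.02*N + 1.76
          = 6.02*12 + 1.76
          = 74.0 dB

Step 2 — oversampling processing gain:
G = 10*log10(OSR) = 10*log10(4) = 6.02 dB

Step 3 — total:
SQNR_total = 74.0 + 6.02 = 80.02 dB

Base SQNR = 74.0 dB; oversampled SQNR = 80.02 dB


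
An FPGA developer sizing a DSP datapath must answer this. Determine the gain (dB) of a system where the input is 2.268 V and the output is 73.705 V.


Voltage gain in dB:
G = 20 * log10(Vout / Vin)
  = 20 * log10(73.705 / 2.268)
  = 20 * log10(32.497795)
  = 20 * 1.511854
  = 30.24 dB

30.24 dB


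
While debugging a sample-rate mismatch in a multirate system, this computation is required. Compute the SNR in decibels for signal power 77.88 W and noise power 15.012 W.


SNR in decibels:
SNR = 10 * log10(Ps / Pn)
    = 10 * log10(77.88 / 15.012)
    = 10 * log10(5.1878)
    = 10 * 0.715
    = 7.15 dB

7.15 dB


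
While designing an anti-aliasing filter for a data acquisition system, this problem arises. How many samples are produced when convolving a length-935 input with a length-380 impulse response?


Linear convolution output length:
L = N + M - 1
  = 935 + 380 - 1
  = 1314 samples

1314


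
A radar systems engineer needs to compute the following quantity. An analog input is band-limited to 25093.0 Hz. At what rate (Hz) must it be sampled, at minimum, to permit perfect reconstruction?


The Nyquist rate is twice the maximum frequency component.
fs_min = 2 * fmax
      = 2 * 25093.0
      = 50186.0 Hz

50186.0


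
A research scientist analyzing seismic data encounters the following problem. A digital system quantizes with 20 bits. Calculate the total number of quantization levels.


Number of quantization levels = 2^N
= 2^20
= 1048576

1048576


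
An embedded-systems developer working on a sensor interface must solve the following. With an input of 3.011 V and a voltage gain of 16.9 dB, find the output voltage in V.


Output voltage from dB gain:
V_out = V_in * 10^(gain_dB / 20)
      = 3.011 * 10^(16.9 / 20)
      = 3.011 * 6.99842
      = 21.0722 V

21.0722 V


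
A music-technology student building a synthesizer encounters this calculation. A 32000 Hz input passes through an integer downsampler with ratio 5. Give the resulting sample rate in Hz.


Decimation reduces the sample rate:
fs_out = fs_in / M
       = 32000 / 5
       = 6400.0 Hz

6400.0 Hz


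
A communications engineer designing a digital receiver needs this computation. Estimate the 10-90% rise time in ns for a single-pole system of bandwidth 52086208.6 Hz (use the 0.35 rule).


Rise time from bandwidth relationship:
tr = 0.35 / BW
   = 0.35 / 52086208.6
   = 6.719629042e-09 s
   = 6.7196 ns

6.7196 ns


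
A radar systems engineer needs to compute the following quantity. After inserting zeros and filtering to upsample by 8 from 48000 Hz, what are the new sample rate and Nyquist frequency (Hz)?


Step 1 — output sample rate after interpolation by L:
fs_out = L * fs_in = 8 * 48000 = 384000 Hz

Step 2 — Nyquist frequency of the output stream:
f_Nyq = fs_out / 2 = 384000 / 2 = 192000.0 Hz

fs_out = 384000 Hz; f_Nyquist = 192000.0 Hz


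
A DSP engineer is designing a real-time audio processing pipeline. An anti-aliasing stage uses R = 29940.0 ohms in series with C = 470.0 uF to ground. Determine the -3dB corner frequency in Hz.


Cutoff frequency of a first-order RC filter:
fc = 1 / (2 * pi * R * C)
C = 470.0 uF = 0.00047 F
fc = 1 / (2 * pi * 29940.0 * 0.00047)
   = 1 / 88.41572700557
   = 0.01131 Hz

0.01131 Hz


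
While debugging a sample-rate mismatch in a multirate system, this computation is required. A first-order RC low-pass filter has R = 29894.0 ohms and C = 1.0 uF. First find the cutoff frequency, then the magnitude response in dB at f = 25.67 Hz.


Step 1 — cutoff frequency:
fc = 1 / (2*pi*R*C)
C = 1.0 uF = 1e-06 F
fc = 1 / (2*pi*29894.0*1e-06)
   = 5.32398 Hz

Step 2 — magnitude at f = 25.67 Hz:
|H(f)| = 1 / sqrt(1 + (f/fc)^2)
f/fc = 25.67 / 5.32398 = 4.821581
|H| = 1 / sqrt(1 + 23.247643) = 0.2030791
|H|_dB = 20*log10(0.2030791) = -13.85 dB

fc = 5.32398 Hz; |H(25.67 Hz)| = -13.85 dB


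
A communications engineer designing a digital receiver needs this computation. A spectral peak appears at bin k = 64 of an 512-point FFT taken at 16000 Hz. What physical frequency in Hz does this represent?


Frequency of DFT bin k:
f_k = k * fs / N
    = 64 * 16000 / 512
    = 1024000 / 512
    = 2000.0 Hz

2000.0 Hz


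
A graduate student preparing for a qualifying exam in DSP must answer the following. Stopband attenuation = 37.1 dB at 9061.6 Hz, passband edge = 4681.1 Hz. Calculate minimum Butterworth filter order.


Butterworth filter order formula:
n = log10(10^(A/10) - 1) / (2 * log10(f_stop/f_pass))
10^(37.1/10) - 1 = 5127.6138
f_stop/f_pass = 9061.6 / 4681.1 = 1.9358
n = 6.4665 -> ceil = 7

7


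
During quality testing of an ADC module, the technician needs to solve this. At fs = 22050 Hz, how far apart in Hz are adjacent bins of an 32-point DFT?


DFT frequency resolution:
df = fs / N
   = 22050 / 32
   = 689.0625 Hz

689.0625 Hz


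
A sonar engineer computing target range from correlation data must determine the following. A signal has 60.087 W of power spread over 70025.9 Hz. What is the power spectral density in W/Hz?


Power spectral density:
PSD = P / BW
    = 60.087 / 70025.9
    = 0.00085807 W/Hz

0.00085807 W/Hz


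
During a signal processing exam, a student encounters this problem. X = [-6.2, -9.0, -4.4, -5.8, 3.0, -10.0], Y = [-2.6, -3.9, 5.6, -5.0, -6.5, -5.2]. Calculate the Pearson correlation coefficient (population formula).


Pearson correlation coefficient (population):
r = cov(X,Y) / (std(X) * std(Y))
Mean X = -5.4, Mean Y = -2.9333
Cov(X,Y) = -1.16
Std(X) = 4.212679, Std(Y) = 3.999861
r = -0.0688

-0.0688
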